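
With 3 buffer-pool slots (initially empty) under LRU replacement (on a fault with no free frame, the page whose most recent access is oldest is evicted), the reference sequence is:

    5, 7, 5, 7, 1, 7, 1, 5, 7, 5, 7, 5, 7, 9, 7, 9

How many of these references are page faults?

5 → miss, frames [5]
7 → miss, frames [5, 7]
5 → hit
7 → hit
1 → miss, frames [5, 7, 1]
7 → hit
1 → hit
5 → hit
7 → hit
5 → hit
7 → hit
5 → hit
7 → hit
9 → miss, evict 1, frames [5, 7, 9]
7 → hit
9 → hit
Page faults: 4.

4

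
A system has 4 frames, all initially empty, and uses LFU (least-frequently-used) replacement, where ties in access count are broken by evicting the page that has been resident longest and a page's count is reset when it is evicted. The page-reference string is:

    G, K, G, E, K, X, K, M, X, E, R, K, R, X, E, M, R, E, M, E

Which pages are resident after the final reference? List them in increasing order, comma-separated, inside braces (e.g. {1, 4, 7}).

G: miss, frames [G]
K: miss, frames [G, K]
G: hit
E: miss, frames [G, K, E]
K: hit
X: miss, frames [G, K, E, X]
K: hit
M: miss, evict E, frames [G, K, X, M]
X: hit
E: miss, evict M, frames [G, K, X, E]
R: miss, evict E, frames [G, K, X, R]
K: hit
R: hit
X: hit
E: miss, evict G, frames [K, X, R, E]
M: miss, evict E, frames [K, X, R, M]
R: hit
E: miss, evict M, frames [K, X, R, E]
M: miss, evict E, frames [K, X, R, M]
E: miss, evict M, frames [K, X, R, E]

{E, K, R, X}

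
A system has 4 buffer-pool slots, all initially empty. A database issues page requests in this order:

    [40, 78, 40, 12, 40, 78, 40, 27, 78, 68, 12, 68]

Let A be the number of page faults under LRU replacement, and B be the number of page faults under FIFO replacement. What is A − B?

Under LRU: F F . F . . . F . F F . → 6 faults.
Under FIFO: F F . F . . . F . F . . → 5 faults.
A − B = 6 − 5 = 1.

1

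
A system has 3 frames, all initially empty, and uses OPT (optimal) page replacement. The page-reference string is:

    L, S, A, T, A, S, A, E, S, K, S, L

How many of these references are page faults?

7

L -> fault, frames (L)
S -> fault, frames (L S)
A -> fault, frames (L S A)
T -> fault, evict L, frames (S A T)
A -> hit
S -> hit
A -> hit
E -> fault, evict T, frames (S A E)
S -> hit
K -> fault, evict E, frames (S A K)
S -> hit
L -> fault, evict K, frames (S A L)
Page faults: 7.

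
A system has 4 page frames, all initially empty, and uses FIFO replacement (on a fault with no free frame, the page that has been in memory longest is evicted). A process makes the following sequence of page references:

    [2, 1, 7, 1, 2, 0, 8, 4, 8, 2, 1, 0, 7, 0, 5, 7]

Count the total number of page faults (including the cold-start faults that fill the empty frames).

11

2 -> miss, frames (2)
1 -> miss, frames (2 1)
7 -> miss, frames (2 1 7)
1 -> hit
2 -> hit
0 -> miss, frames (2 1 7 0)
8 -> miss, evict 2, frames (1 7 0 8)
4 -> miss, evict 1, frames (7 0 8 4)
8 -> hit
2 -> miss, evict 7, frames (0 8 4 2)
1 -> miss, evict 0, frames (8 4 2 1)
0 -> miss, evict 8, frames (4 2 1 0)
7 -> miss, evict 4, frames (2 1 0 7)
0 -> hit
5 -> miss, evict 2, frames (1 0 7 5)
7 -> hit
Page faults: 11.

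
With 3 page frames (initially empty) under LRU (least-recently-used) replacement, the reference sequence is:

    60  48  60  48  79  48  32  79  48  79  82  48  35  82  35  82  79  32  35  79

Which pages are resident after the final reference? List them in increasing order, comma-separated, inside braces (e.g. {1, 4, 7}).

{32, 35, 79}

60: fault, frames {60}
48: fault, frames {60,48}
60: hit
48: hit
79: fault, frames {60,48,79}
48: hit
32: fault, evict 60, frames {79,48,32}
79: hit
48: hit
79: hit
82: fault, evict 32, frames {48,79,82}
48: hit
35: fault, evict 79, frames {82,48,35}
82: hit
35: hit
82: hit
79: fault, evict 48, frames {35,82,79}
32: fault, evict 35, frames {82,79,32}
35: fault, evict 82, frames {79,32,35}
79: hit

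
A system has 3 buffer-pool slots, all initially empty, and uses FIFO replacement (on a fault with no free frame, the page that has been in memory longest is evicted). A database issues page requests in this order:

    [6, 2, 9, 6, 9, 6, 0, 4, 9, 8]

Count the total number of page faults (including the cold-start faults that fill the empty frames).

6 -> fault, frames {6}
2 -> fault, frames {6,2}
9 -> fault, frames {6,2,9}
6 -> hit
9 -> hit
6 -> hit
0 -> fault, evict 6, frames {2,9,0}
4 -> fault, evict 2, frames {9,0,4}
9 -> hit
8 -> fault, evict 9, frames {0,4,8}
Page faults: 6.

6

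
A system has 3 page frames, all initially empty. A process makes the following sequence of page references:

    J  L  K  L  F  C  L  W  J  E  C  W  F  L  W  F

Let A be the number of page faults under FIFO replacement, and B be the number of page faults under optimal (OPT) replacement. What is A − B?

Under FIFO: F F F . F F F F F F F F F F . . → 13 faults.
Under OPT: F F F . F F . F . F . . F F . . → 9 faults.
A − B = 13 − 9 = 4.

4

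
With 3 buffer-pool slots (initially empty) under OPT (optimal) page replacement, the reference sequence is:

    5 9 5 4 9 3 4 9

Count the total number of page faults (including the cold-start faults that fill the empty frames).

5 -> fault, frames [5]
9 -> fault, frames [5, 9]
5 -> hit
4 -> fault, frames [5, 9, 4]
9 -> hit
3 -> fault, evict 5, frames [9, 4, 3]
4 -> hit
9 -> hit
Page faults: 4.

4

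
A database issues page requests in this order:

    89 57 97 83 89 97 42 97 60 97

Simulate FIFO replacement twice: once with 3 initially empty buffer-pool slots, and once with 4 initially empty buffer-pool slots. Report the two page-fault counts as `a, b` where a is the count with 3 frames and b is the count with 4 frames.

3 frames: F F F F F . F F F . → 8 faults.
4 frames: F F F F . . F . F . → 6 faults.
6 < 8: adding a frame reduced faults, as is typical.

8, 6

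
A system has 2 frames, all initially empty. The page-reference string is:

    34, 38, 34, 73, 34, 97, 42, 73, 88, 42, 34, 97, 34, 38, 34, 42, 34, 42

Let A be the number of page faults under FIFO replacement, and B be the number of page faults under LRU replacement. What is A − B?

2

Under FIFO: F F . F F F F F F F F F . F F F . . → 14 faults.
Under LRU: F F . F . F F F F F F F . F . F . . → 12 faults.
A − B = 14 − 12 = 2.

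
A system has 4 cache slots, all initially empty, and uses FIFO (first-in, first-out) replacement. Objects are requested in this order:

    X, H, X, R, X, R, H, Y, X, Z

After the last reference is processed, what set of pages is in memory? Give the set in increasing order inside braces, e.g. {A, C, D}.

{H, R, Y, Z}

X -> fault, frames [X]
H -> fault, frames [X, H]
X -> hit
R -> fault, frames [X, H, R]
X -> hit
R -> hit
H -> hit
Y -> fault, frames [X, H, R, Y]
X -> hit
Z -> fault, evict X, frames [H, R, Y, Z]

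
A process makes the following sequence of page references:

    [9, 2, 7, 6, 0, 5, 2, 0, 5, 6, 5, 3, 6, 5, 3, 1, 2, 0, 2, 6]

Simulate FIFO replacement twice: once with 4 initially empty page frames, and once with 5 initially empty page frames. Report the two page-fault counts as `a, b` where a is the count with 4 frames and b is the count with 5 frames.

12, 10

4 frames: F F F F F F F . . . . F F . . F . F F . → 12 faults.
5 frames: F F F F F F . . . . . F . . . F F . . F → 10 faults.
10 < 12: adding a frame reduced faults, as is typical.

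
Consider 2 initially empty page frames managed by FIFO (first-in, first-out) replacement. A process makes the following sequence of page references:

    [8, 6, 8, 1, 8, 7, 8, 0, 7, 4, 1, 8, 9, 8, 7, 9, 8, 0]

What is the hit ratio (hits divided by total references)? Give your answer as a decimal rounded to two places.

8 → fault, frames {8}
6 → fault, frames {8,6}
8 → hit
1 → fault, evict 8, frames {6,1}
8 → fault, evict 6, frames {1,8}
7 → fault, evict 1, frames {8,7}
8 → hit
0 → fault, evict 8, frames {7,0}
7 → hit
4 → fault, evict 7, frames {0,4}
1 → fault, evict 0, frames {4,1}
8 → fault, evict 4, frames {1,8}
9 → fault, evict 1, frames {8,9}
8 → hit
7 → fault, evict 8, frames {9,7}
9 → hit
8 → fault, evict 9, frames {7,8}
0 → fault, evict 7, frames {8,0}
Hits: 5 of 18 references → 5/18 = 0.2778.

0.28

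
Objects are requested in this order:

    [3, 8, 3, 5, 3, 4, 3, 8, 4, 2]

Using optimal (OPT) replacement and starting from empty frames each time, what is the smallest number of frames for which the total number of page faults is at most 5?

3

f=1: 10 faults
f=2: 6 faults
f=3: 5 faults
f=4: 5 faults
f=5: 5 faults
Smallest f with faults ≤ 5 is 3.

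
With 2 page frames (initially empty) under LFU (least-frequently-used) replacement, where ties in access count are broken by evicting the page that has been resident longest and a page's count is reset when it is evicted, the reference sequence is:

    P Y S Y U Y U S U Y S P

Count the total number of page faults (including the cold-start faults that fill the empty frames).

8

P -> fault, frames (P)
Y -> fault, frames (P Y)
S -> fault, evict P, frames (Y S)
Y -> hit
U -> fault, evict S, frames (Y U)
Y -> hit
U -> hit
S -> fault, evict U, frames (Y S)
U -> fault, evict S, frames (Y U)
Y -> hit
S -> fault, evict U, frames (Y S)
P -> fault, evict S, frames (Y P)
Page faults: 8.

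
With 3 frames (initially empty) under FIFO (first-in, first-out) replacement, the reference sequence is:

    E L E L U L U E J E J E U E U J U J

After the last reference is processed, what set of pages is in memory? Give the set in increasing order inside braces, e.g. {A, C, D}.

E: miss, frames [E]
L: miss, frames [E, L]
E: hit
L: hit
U: miss, frames [E, L, U]
L: hit
U: hit
E: hit
J: miss, evict E, frames [L, U, J]
E: miss, evict L, frames [U, J, E]
J: hit
E: hit
U: hit
E: hit
U: hit
J: hit
U: hit
J: hit

{E, J, U}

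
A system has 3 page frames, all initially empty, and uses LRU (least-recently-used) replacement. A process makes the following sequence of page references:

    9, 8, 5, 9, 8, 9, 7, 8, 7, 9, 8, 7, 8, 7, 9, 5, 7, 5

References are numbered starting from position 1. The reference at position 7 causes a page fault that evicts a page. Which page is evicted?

5

pos 1: 9 -> fault, frames {9}
pos 2: 8 -> fault, frames {9,8}
pos 3: 5 -> fault, frames {9,8,5}
pos 4: 9 -> hit
pos 5: 8 -> hit
pos 6: 9 -> hit
pos 7: 7 -> fault, evict 5, frames {8,9,7}
At position 7, page 5 is evicted.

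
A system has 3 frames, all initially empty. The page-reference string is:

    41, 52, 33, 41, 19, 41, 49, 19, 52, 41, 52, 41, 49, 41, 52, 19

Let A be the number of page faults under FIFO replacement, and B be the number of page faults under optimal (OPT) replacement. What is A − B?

1

Under FIFO: F F F . F F F . F . . . . . . F → 8 faults.
Under OPT: F F F . F . F . . F . . . . . F → 7 faults.
A − B = 8 − 7 = 1.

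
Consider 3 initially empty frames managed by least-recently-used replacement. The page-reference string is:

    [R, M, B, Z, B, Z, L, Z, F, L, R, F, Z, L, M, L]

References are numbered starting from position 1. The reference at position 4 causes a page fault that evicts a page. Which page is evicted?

pos 1: R → miss, frames [R]
pos 2: M → miss, frames [R, M]
pos 3: B → miss, frames [R, M, B]
pos 4: Z → miss, evict R, frames [M, B, Z]
At position 4, page R is evicted.

R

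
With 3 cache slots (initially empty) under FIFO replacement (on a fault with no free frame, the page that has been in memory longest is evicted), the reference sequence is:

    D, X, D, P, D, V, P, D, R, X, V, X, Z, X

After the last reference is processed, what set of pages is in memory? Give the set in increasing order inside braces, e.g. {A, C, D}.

D -> fault, frames {D}
X -> fault, frames {D,X}
D -> hit
P -> fault, frames {D,X,P}
D -> hit
V -> fault, evict D, frames {X,P,V}
P -> hit
D -> fault, evict X, frames {P,V,D}
R -> fault, evict P, frames {V,D,R}
X -> fault, evict V, frames {D,R,X}
V -> fault, evict D, frames {R,X,V}
X -> hit
Z -> fault, evict R, frames {X,V,Z}
X -> hit

{V, X, Z}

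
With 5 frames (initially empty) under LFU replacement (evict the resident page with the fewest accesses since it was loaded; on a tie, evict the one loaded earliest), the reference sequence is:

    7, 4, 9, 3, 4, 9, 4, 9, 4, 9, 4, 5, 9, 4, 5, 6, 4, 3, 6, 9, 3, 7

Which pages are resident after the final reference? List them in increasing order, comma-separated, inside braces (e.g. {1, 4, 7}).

{3, 4, 6, 7, 9}

7: miss, frames {7}
4: miss, frames {7,4}
9: miss, frames {7,4,9}
3: miss, frames {7,4,9,3}
4: hit
9: hit
4: hit
9: hit
4: hit
9: hit
4: hit
5: miss, frames {7,4,9,3,5}
9: hit
4: hit
5: hit
6: miss, evict 7, frames {4,9,3,5,6}
4: hit
3: hit
6: hit
9: hit
3: hit
7: miss, evict 5, frames {4,9,3,6,7}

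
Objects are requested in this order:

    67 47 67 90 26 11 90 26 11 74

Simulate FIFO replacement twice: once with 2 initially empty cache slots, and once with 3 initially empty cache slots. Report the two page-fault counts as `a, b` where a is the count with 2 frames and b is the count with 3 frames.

2 frames: F F . F F F F F F F → 9 faults.
3 frames: F F . F F F . . . F → 6 faults.
6 < 9: adding a frame reduced faults, as is typical.

9, 6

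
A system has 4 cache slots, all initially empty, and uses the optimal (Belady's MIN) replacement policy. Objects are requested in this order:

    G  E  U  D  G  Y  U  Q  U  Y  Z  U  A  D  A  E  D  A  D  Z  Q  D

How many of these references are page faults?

10

G -> miss, frames (G)
E -> miss, frames (G E)
U -> miss, frames (G E U)
D -> miss, frames (G E U D)
G -> hit
Y -> miss, evict G, frames (E U D Y)
U -> hit
Q -> miss, evict E, frames (U D Y Q)
U -> hit
Y -> hit
Z -> miss, evict Y, frames (U D Q Z)
U -> hit
A -> miss, evict U, frames (D Q Z A)
D -> hit
A -> hit
E -> miss, evict Q, frames (D Z A E)
D -> hit
A -> hit
D -> hit
Z -> hit
Q -> miss, evict E, frames (D Z A Q)
D -> hit
Page faults: 10.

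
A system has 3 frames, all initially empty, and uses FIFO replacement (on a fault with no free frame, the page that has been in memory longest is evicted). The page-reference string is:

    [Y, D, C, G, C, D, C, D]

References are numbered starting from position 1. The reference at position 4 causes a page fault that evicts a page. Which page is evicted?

pos 1: Y -> fault, frames [Y]
pos 2: D -> fault, frames [Y, D]
pos 3: C -> fault, frames [Y, D, C]
pos 4: G -> fault, evict Y, frames [D, C, G]
At position 4, page Y is evicted.

Y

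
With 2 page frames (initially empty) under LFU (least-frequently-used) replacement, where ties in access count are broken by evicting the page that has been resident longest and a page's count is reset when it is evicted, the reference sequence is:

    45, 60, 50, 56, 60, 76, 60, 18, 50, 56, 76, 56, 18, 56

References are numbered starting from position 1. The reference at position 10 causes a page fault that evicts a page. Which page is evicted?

50

pos 1: 45 -> miss, frames (45)
pos 2: 60 -> miss, frames (45 60)
pos 3: 50 -> miss, evict 45, frames (60 50)
pos 4: 56 -> miss, evict 60, frames (50 56)
pos 5: 60 -> miss, evict 50, frames (56 60)
pos 6: 76 -> miss, evict 56, frames (60 76)
pos 7: 60 -> hit
pos 8: 18 -> miss, evict 76, frames (60 18)
pos 9: 50 -> miss, evict 18, frames (60 50)
pos 10: 56 -> miss, evict 50, frames (60 56)
At position 10, page 50 is evicted.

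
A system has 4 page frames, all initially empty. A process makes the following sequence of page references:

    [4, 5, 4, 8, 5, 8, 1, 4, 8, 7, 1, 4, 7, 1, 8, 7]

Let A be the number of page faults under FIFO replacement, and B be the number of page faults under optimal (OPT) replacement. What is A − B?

1

Under FIFO: F F . F . . F . . F . F . . . . → 6 faults.
Under OPT: F F . F . . F . . F . . . . . . → 5 faults.
A − B = 6 − 5 = 1.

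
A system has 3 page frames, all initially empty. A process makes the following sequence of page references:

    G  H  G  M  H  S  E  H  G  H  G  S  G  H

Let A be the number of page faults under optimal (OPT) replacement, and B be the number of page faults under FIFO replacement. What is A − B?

-2

Under OPT: F F . F . F F . . . . F . . → 6 faults.
Under FIFO: F F . F . F F F F . . F . . → 8 faults.
A − B = 6 − 8 = -2.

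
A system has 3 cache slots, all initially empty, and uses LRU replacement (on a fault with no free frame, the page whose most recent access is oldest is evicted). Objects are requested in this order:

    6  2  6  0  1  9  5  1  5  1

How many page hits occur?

4

6: fault, frames (6)
2: fault, frames (6 2)
6: hit
0: fault, frames (2 6 0)
1: fault, evict 2, frames (6 0 1)
9: fault, evict 6, frames (0 1 9)
5: fault, evict 0, frames (1 9 5)
1: hit
5: hit
1: hit
Hits: 4.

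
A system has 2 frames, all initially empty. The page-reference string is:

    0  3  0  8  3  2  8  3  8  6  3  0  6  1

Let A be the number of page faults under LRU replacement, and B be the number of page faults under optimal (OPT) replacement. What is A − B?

4

Under LRU: F F . F F F F F . F F F F F → 12 faults.
Under OPT: F F . F . F . F . F . F . F → 8 faults.
A − B = 12 − 8 = 4.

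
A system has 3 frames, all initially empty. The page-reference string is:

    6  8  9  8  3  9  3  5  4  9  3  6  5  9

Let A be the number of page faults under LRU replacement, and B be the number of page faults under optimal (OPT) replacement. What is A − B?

3

Under LRU: F F F . F . . F F F F F F F → 11 faults.
Under OPT: F F F . F . . F F . . F F . → 8 faults.
A − B = 11 − 8 = 3.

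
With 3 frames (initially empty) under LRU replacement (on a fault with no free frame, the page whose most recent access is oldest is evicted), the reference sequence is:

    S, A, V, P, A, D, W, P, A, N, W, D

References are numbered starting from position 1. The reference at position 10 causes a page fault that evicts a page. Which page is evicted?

pos 1: S -> miss, frames (S)
pos 2: A -> miss, frames (S A)
pos 3: V -> miss, frames (S A V)
pos 4: P -> miss, evict S, frames (A V P)
pos 5: A -> hit
pos 6: D -> miss, evict V, frames (P A D)
pos 7: W -> miss, evict P, frames (A D W)
pos 8: P -> miss, evict A, frames (D W P)
pos 9: A -> miss, evict D, frames (W P A)
pos 10: N -> miss, evict W, frames (P A N)
At position 10, page W is evicted.

W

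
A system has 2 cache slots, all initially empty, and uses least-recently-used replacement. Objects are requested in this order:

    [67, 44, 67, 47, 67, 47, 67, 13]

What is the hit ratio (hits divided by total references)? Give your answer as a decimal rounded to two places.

67: miss, frames (67)
44: miss, frames (67 44)
67: hit
47: miss, evict 44, frames (67 47)
67: hit
47: hit
67: hit
13: miss, evict 47, frames (67 13)
Hits: 4 of 8 references → 4/8 = 0.5000.

0.50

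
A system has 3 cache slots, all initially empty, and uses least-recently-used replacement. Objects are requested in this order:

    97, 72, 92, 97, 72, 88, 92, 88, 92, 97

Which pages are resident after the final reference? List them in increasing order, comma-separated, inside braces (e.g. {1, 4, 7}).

{88, 92, 97}

97 -> miss, frames {97}
72 -> miss, frames {97,72}
92 -> miss, frames {97,72,92}
97 -> hit
72 -> hit
88 -> miss, evict 92, frames {97,72,88}
92 -> miss, evict 97, frames {72,88,92}
88 -> hit
92 -> hit
97 -> miss, evict 72, frames {88,92,97}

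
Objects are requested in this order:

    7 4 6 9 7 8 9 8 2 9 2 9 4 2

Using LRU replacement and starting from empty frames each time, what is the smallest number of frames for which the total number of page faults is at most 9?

f=1: 14 faults
f=2: 11 faults
f=3: 8 faults
f=4: 7 faults
f=5: 7 faults
f=6: 6 faults
Smallest f with faults ≤ 9 is 3.

3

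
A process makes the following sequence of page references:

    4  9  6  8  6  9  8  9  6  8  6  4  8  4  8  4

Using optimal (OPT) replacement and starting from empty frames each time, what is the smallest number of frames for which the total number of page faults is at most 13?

f=1: 16 faults
f=2: 7 faults
f=3: 5 faults
f=4: 4 faults
Smallest f with faults ≤ 13 is 2.

2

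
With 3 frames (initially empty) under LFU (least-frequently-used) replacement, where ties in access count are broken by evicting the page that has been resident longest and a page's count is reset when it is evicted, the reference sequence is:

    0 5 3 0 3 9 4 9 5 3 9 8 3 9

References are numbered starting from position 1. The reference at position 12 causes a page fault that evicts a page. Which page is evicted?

pos 1: 0 -> fault, frames {0}
pos 2: 5 -> fault, frames {0,5}
pos 3: 3 -> fault, frames {0,5,3}
pos 4: 0 -> hit
pos 5: 3 -> hit
pos 6: 9 -> fault, evict 5, frames {0,3,9}
pos 7: 4 -> fault, evict 9, frames {0,3,4}
pos 8: 9 -> fault, evict 4, frames {0,3,9}
pos 9: 5 -> fault, evict 9, frames {0,3,5}
pos 10: 3 -> hit
pos 11: 9 -> fault, evict 5, frames {0,3,9}
pos 12: 8 -> fault, evict 9, frames {0,3,8}
At position 12, page 9 is evicted.

9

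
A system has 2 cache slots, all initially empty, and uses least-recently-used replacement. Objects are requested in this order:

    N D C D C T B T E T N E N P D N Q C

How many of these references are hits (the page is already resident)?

N → miss, frames [N]
D → miss, frames [N, D]
C → miss, evict N, frames [D, C]
D → hit
C → hit
T → miss, evict D, frames [C, T]
B → miss, evict C, frames [T, B]
T → hit
E → miss, evict B, frames [T, E]
T → hit
N → miss, evict E, frames [T, N]
E → miss, evict T, frames [N, E]
N → hit
P → miss, evict E, frames [N, P]
D → miss, evict N, frames [P, D]
N → miss, evict P, frames [D, N]
Q → miss, evict D, frames [N, Q]
C → miss, evict N, frames [Q, C]
Hits: 5.

5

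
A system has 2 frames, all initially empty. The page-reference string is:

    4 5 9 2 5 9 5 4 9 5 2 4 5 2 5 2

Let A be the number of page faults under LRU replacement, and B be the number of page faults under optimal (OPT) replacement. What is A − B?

4

Under LRU: F F F F F F . F F F F F F F . . → 13 faults.
Under OPT: F F F F . F . F . F F . F . . . → 9 faults.
A − B = 13 − 9 = 4.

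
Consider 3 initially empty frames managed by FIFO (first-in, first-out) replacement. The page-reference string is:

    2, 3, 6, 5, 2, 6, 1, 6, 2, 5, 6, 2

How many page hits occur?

2: fault, frames {2}
3: fault, frames {2,3}
6: fault, frames {2,3,6}
5: fault, evict 2, frames {3,6,5}
2: fault, evict 3, frames {6,5,2}
6: hit
1: fault, evict 6, frames {5,2,1}
6: fault, evict 5, frames {2,1,6}
2: hit
5: fault, evict 2, frames {1,6,5}
6: hit
2: fault, evict 1, frames {6,5,2}
Hits: 3.

3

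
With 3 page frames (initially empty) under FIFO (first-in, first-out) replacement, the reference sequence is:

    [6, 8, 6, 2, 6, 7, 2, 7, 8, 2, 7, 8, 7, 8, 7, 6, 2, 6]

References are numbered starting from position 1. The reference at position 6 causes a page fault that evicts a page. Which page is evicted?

6

pos 1: 6 -> fault, frames (6)
pos 2: 8 -> fault, frames (6 8)
pos 3: 6 -> hit
pos 4: 2 -> fault, frames (6 8 2)
pos 5: 6 -> hit
pos 6: 7 -> fault, evict 6, frames (8 2 7)
At position 6, page 6 is evicted.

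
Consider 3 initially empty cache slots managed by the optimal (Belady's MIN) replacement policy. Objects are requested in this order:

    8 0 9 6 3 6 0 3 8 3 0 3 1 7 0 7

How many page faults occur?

8

8 -> miss, frames [8]
0 -> miss, frames [8, 0]
9 -> miss, frames [8, 0, 9]
6 -> miss, evict 9, frames [8, 0, 6]
3 -> miss, evict 8, frames [0, 6, 3]
6 -> hit
0 -> hit
3 -> hit
8 -> miss, evict 6, frames [0, 3, 8]
3 -> hit
0 -> hit
3 -> hit
1 -> miss, evict 8, frames [0, 3, 1]
7 -> miss, evict 1, frames [0, 3, 7]
0 -> hit
7 -> hit
Page faults: 8.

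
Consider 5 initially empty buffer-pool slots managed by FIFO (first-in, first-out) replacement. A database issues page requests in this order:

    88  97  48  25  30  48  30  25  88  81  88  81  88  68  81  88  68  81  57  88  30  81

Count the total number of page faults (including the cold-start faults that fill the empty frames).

9

88 → fault, frames (88)
97 → fault, frames (88 97)
48 → fault, frames (88 97 48)
25 → fault, frames (88 97 48 25)
30 → fault, frames (88 97 48 25 30)
48 → hit
30 → hit
25 → hit
88 → hit
81 → fault, evict 88, frames (97 48 25 30 81)
88 → fault, evict 97, frames (48 25 30 81 88)
81 → hit
88 → hit
68 → fault, evict 48, frames (25 30 81 88 68)
81 → hit
88 → hit
68 → hit
81 → hit
57 → fault, evict 25, frames (30 81 88 68 57)
88 → hit
30 → hit
81 → hit
Page faults: 9.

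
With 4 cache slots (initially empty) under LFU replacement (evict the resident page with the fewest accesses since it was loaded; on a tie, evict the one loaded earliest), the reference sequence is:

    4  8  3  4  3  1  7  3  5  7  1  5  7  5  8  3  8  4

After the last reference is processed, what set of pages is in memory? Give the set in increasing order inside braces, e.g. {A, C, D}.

{3, 4, 7, 8}

4 → miss, frames (4)
8 → miss, frames (4 8)
3 → miss, frames (4 8 3)
4 → hit
3 → hit
1 → miss, frames (4 8 3 1)
7 → miss, evict 8, frames (4 3 1 7)
3 → hit
5 → miss, evict 1, frames (4 3 7 5)
7 → hit
1 → miss, evict 5, frames (4 3 7 1)
5 → miss, evict 1, frames (4 3 7 5)
7 → hit
5 → hit
8 → miss, evict 4, frames (3 7 5 8)
3 → hit
8 → hit
4 → miss, evict 5, frames (3 7 8 4)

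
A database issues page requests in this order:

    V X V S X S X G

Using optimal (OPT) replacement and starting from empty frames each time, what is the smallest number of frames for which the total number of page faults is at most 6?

2

f=1: 8 faults
f=2: 4 faults
f=3: 4 faults
f=4: 4 faults
Smallest f with faults ≤ 6 is 2.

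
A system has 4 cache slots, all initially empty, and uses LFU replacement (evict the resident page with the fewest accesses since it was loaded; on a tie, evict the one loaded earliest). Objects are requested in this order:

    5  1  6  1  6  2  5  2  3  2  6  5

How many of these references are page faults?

5 -> miss, frames [5]
1 -> miss, frames [5, 1]
6 -> miss, frames [5, 1, 6]
1 -> hit
6 -> hit
2 -> miss, frames [5, 1, 6, 2]
5 -> hit
2 -> hit
3 -> miss, evict 5, frames [1, 6, 2, 3]
2 -> hit
6 -> hit
5 -> miss, evict 3, frames [1, 6, 2, 5]
Page faults: 6.

6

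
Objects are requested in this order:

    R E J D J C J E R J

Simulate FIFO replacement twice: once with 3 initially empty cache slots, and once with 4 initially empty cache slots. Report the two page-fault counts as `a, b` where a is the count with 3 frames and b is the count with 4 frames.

8, 6

3 frames: F F F F . F . F F F → 8 faults.
4 frames: F F F F . F . . F . → 6 faults.
6 < 8: adding a frame reduced faults, as is typical.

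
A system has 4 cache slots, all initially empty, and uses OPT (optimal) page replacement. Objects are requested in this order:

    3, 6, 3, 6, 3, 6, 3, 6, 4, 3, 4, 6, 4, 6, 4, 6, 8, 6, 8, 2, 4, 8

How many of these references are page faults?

3 → miss, frames {3}
6 → miss, frames {3,6}
3 → hit
6 → hit
3 → hit
6 → hit
3 → hit
6 → hit
4 → miss, frames {3,6,4}
3 → hit
4 → hit
6 → hit
4 → hit
6 → hit
4 → hit
6 → hit
8 → miss, frames {3,6,4,8}
6 → hit
8 → hit
2 → miss, evict 6, frames {3,4,8,2}
4 → hit
8 → hit
Page faults: 5.

5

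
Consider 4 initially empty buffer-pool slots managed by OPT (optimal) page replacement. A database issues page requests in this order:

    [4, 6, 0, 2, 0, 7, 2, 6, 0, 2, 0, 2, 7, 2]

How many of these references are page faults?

4 → fault, frames [4]
6 → fault, frames [4, 6]
0 → fault, frames [4, 6, 0]
2 → fault, frames [4, 6, 0, 2]
0 → hit
7 → fault, evict 4, frames [6, 0, 2, 7]
2 → hit
6 → hit
0 → hit
2 → hit
0 → hit
2 → hit
7 → hit
2 → hit
Page faults: 5.

5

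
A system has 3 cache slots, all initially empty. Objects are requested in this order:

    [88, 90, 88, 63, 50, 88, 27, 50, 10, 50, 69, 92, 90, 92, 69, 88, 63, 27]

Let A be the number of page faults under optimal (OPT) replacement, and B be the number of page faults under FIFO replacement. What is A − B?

Under OPT: F F . F F . F . F . F F . . . F F F → 11 faults.
Under FIFO: F F . F F F F . F F F F F . . F F F → 14 faults.
A − B = 11 − 14 = -3.

-3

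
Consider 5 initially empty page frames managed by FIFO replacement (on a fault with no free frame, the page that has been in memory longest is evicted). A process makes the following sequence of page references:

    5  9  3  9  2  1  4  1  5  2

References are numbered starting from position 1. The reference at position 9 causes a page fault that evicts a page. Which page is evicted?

9

pos 1: 5 -> fault, frames (5)
pos 2: 9 -> fault, frames (5 9)
pos 3: 3 -> fault, frames (5 9 3)
pos 4: 9 -> hit
pos 5: 2 -> fault, frames (5 9 3 2)
pos 6: 1 -> fault, frames (5 9 3 2 1)
pos 7: 4 -> fault, evict 5, frames (9 3 2 1 4)
pos 8: 1 -> hit
pos 9: 5 -> fault, evict 9, frames (3 2 1 4 5)
At position 9, page 9 is evicted.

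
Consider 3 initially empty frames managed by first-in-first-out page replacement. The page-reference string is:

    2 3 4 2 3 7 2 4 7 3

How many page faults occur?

2 -> miss, frames [2]
3 -> miss, frames [2, 3]
4 -> miss, frames [2, 3, 4]
2 -> hit
3 -> hit
7 -> miss, evict 2, frames [3, 4, 7]
2 -> miss, evict 3, frames [4, 7, 2]
4 -> hit
7 -> hit
3 -> miss, evict 4, frames [7, 2, 3]
Page faults: 6.

6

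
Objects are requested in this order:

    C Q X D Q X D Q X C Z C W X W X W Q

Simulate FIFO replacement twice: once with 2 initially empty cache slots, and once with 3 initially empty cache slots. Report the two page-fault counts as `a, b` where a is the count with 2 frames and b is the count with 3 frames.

14, 9

2 frames: F F F F F F F F F F F . F F . . . F → 14 faults.
3 frames: F F F F . . . . . F F . F F . . . F → 9 faults.
9 < 14: adding a frame reduced faults, as is typical.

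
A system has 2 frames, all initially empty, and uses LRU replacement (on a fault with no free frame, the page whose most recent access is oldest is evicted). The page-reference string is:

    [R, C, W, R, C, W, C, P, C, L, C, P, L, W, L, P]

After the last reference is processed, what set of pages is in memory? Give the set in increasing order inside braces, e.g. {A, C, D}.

R: miss, frames {R}
C: miss, frames {R,C}
W: miss, evict R, frames {C,W}
R: miss, evict C, frames {W,R}
C: miss, evict W, frames {R,C}
W: miss, evict R, frames {C,W}
C: hit
P: miss, evict W, frames {C,P}
C: hit
L: miss, evict P, frames {C,L}
C: hit
P: miss, evict L, frames {C,P}
L: miss, evict C, frames {P,L}
W: miss, evict P, frames {L,W}
L: hit
P: miss, evict W, frames {L,P}

{L, P}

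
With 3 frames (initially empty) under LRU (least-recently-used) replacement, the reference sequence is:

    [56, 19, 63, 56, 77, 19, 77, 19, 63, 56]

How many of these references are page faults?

7

56 -> miss, frames (56)
19 -> miss, frames (56 19)
63 -> miss, frames (56 19 63)
56 -> hit
77 -> miss, evict 19, frames (63 56 77)
19 -> miss, evict 63, frames (56 77 19)
77 -> hit
19 -> hit
63 -> miss, evict 56, frames (77 19 63)
56 -> miss, evict 77, frames (19 63 56)
Page faults: 7.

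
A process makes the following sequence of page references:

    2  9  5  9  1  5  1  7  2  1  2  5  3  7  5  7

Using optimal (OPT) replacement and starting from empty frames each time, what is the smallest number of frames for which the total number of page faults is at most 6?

4

f=1: 16 faults
f=2: 9 faults
f=3: 7 faults
f=4: 6 faults
f=5: 6 faults
f=6: 6 faults
Smallest f with faults ≤ 6 is 4.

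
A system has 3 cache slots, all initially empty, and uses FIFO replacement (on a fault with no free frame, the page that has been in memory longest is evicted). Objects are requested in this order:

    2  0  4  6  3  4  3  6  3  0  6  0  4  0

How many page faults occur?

7

2: fault, frames [2]
0: fault, frames [2, 0]
4: fault, frames [2, 0, 4]
6: fault, evict 2, frames [0, 4, 6]
3: fault, evict 0, frames [4, 6, 3]
4: hit
3: hit
6: hit
3: hit
0: fault, evict 4, frames [6, 3, 0]
6: hit
0: hit
4: fault, evict 6, frames [3, 0, 4]
0: hit
Page faults: 7.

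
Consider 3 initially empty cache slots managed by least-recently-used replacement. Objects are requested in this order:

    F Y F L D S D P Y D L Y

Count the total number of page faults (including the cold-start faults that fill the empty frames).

8

F -> fault, frames (F)
Y -> fault, frames (F Y)
F -> hit
L -> fault, frames (Y F L)
D -> fault, evict Y, frames (F L D)
S -> fault, evict F, frames (L D S)
D -> hit
P -> fault, evict L, frames (S D P)
Y -> fault, evict S, frames (D P Y)
D -> hit
L -> fault, evict P, frames (Y D L)
Y -> hit
Page faults: 8.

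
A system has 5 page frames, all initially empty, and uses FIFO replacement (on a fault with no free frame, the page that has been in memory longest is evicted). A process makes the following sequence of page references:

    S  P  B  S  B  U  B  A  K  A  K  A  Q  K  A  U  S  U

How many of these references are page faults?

8

S: miss, frames (S)
P: miss, frames (S P)
B: miss, frames (S P B)
S: hit
B: hit
U: miss, frames (S P B U)
B: hit
A: miss, frames (S P B U A)
K: miss, evict S, frames (P B U A K)
A: hit
K: hit
A: hit
Q: miss, evict P, frames (B U A K Q)
K: hit
A: hit
U: hit
S: miss, evict B, frames (U A K Q S)
U: hit
Page faults: 8.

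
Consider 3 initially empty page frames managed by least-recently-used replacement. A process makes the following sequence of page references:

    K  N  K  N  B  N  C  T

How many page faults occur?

5

K → miss, frames [K]
N → miss, frames [K, N]
K → hit
N → hit
B → miss, frames [K, N, B]
N → hit
C → miss, evict K, frames [B, N, C]
T → miss, evict B, frames [N, C, T]
Page faults: 5.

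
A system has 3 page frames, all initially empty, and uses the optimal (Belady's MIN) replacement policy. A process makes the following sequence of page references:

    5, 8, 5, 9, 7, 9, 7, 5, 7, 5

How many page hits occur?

6

5 → miss, frames [5]
8 → miss, frames [5, 8]
5 → hit
9 → miss, frames [5, 8, 9]
7 → miss, evict 8, frames [5, 9, 7]
9 → hit
7 → hit
5 → hit
7 → hit
5 → hit
Hits: 6.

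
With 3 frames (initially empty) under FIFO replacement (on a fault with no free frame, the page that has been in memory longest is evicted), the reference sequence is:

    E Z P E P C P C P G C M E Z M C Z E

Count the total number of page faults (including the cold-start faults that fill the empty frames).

E -> fault, frames (E)
Z -> fault, frames (E Z)
P -> fault, frames (E Z P)
E -> hit
P -> hit
C -> fault, evict E, frames (Z P C)
P -> hit
C -> hit
P -> hit
G -> fault, evict Z, frames (P C G)
C -> hit
M -> fault, evict P, frames (C G M)
E -> fault, evict C, frames (G M E)
Z -> fault, evict G, frames (M E Z)
M -> hit
C -> fault, evict M, frames (E Z C)
Z -> hit
E -> hit
Page faults: 9.

9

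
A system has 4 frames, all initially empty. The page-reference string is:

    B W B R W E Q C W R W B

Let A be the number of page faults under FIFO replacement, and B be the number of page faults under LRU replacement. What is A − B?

1

Under FIFO: F F . F . F F F F F . F → 9 faults.
Under LRU: F F . F . F F F . F . F → 8 faults.
A − B = 9 − 8 = 1.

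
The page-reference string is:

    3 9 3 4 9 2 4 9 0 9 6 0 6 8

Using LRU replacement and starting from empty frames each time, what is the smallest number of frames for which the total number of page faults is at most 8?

f=1: 14 faults
f=2: 11 faults
f=3: 7 faults
f=4: 7 faults
f=5: 7 faults
f=6: 7 faults
f=7: 7 faults
Smallest f with faults ≤ 8 is 3.

3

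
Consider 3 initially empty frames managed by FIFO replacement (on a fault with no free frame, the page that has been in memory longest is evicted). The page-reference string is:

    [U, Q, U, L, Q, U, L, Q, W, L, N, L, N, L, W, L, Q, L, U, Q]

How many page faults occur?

U: miss, frames (U)
Q: miss, frames (U Q)
U: hit
L: miss, frames (U Q L)
Q: hit
U: hit
L: hit
Q: hit
W: miss, evict U, frames (Q L W)
L: hit
N: miss, evict Q, frames (L W N)
L: hit
N: hit
L: hit
W: hit
L: hit
Q: miss, evict L, frames (W N Q)
L: miss, evict W, frames (N Q L)
U: miss, evict N, frames (Q L U)
Q: hit
Page faults: 8.

8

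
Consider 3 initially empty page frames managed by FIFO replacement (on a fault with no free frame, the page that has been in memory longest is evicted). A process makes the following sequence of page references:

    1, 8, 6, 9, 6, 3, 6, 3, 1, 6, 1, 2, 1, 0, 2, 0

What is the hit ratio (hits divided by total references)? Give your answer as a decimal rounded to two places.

0.44

1: fault, frames (1)
8: fault, frames (1 8)
6: fault, frames (1 8 6)
9: fault, evict 1, frames (8 6 9)
6: hit
3: fault, evict 8, frames (6 9 3)
6: hit
3: hit
1: fault, evict 6, frames (9 3 1)
6: fault, evict 9, frames (3 1 6)
1: hit
2: fault, evict 3, frames (1 6 2)
1: hit
0: fault, evict 1, frames (6 2 0)
2: hit
0: hit
Hits: 7 of 16 references → 7/16 = 0.4375.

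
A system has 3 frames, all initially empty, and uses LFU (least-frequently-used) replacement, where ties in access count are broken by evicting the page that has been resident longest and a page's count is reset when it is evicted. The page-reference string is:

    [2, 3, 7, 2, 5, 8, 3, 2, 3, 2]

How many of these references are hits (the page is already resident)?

2 -> fault, frames {2}
3 -> fault, frames {2,3}
7 -> fault, frames {2,3,7}
2 -> hit
5 -> fault, evict 3, frames {2,7,5}
8 -> fault, evict 7, frames {2,5,8}
3 -> fault, evict 5, frames {2,8,3}
2 -> hit
3 -> hit
2 -> hit
Hits: 4.

4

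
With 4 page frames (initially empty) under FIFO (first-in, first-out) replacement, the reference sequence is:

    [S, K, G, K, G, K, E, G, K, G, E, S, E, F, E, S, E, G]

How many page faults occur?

6

S: miss, frames [S]
K: miss, frames [S, K]
G: miss, frames [S, K, G]
K: hit
G: hit
K: hit
E: miss, frames [S, K, G, E]
G: hit
K: hit
G: hit
E: hit
S: hit
E: hit
F: miss, evict S, frames [K, G, E, F]
E: hit
S: miss, evict K, frames [G, E, F, S]
E: hit
G: hit
Page faults: 6.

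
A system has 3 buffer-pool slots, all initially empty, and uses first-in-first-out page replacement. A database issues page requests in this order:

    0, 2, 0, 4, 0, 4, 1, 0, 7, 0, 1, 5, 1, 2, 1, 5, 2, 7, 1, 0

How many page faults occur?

11

0 → fault, frames [0]
2 → fault, frames [0, 2]
0 → hit
4 → fault, frames [0, 2, 4]
0 → hit
4 → hit
1 → fault, evict 0, frames [2, 4, 1]
0 → fault, evict 2, frames [4, 1, 0]
7 → fault, evict 4, frames [1, 0, 7]
0 → hit
1 → hit
5 → fault, evict 1, frames [0, 7, 5]
1 → fault, evict 0, frames [7, 5, 1]
2 → fault, evict 7, frames [5, 1, 2]
1 → hit
5 → hit
2 → hit
7 → fault, evict 5, frames [1, 2, 7]
1 → hit
0 → fault, evict 1, frames [2, 7, 0]
Page faults: 11.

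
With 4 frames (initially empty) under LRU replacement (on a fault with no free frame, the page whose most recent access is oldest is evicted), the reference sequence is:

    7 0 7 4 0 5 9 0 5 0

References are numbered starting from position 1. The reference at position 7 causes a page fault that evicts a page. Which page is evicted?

pos 1: 7: miss, frames (7)
pos 2: 0: miss, frames (7 0)
pos 3: 7: hit
pos 4: 4: miss, frames (0 7 4)
pos 5: 0: hit
pos 6: 5: miss, frames (7 4 0 5)
pos 7: 9: miss, evict 7, frames (4 0 5 9)
At position 7, page 7 is evicted.

7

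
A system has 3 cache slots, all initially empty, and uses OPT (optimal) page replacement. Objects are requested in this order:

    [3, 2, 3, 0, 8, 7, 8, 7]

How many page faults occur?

5

3 -> miss, frames (3)
2 -> miss, frames (3 2)
3 -> hit
0 -> miss, frames (3 2 0)
8 -> miss, evict 0, frames (3 2 8)
7 -> miss, evict 2, frames (3 8 7)
8 -> hit
7 -> hit
Page faults: 5.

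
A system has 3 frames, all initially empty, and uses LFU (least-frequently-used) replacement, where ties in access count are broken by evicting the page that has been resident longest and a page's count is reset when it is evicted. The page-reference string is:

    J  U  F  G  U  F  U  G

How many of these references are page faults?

4

J -> fault, frames {J}
U -> fault, frames {J,U}
F -> fault, frames {J,U,F}
G -> fault, evict J, frames {U,F,G}
U -> hit
F -> hit
U -> hit
G -> hit
Page faults: 4.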